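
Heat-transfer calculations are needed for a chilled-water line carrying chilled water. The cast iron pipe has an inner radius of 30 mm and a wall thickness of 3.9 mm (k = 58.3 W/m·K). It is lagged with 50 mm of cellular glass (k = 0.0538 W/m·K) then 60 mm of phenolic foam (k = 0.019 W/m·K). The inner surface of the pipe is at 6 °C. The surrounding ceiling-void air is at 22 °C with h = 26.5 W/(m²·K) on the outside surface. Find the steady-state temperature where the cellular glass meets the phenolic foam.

T ≈ 11.9 °C

Treating each annulus and film as a series resistance:
R_cast iron pipe wall = ln(33.9/30)/(2π×58.3×1) = 3.336×10^-4 K/W
R_cellular glass = ln(83.9/33.9)/(2π×0.0538×1) = 2.681 K/W
R_phenolic foam = ln(143.9/83.9)/(2π×0.019×1) = 4.519 K/W
R_outer film = 1/(h_o·2πr_oL) = 1/(26.5×2π×0.1439×1) = 0.04174 K/W
R_total = 7.242 K/W
Q = ΔT/R_total = 16/7.242
Q = 2.21 W/m
T_interface = T_inner + Q·ΣR(inner→interface) = 6 + 2.21×2.681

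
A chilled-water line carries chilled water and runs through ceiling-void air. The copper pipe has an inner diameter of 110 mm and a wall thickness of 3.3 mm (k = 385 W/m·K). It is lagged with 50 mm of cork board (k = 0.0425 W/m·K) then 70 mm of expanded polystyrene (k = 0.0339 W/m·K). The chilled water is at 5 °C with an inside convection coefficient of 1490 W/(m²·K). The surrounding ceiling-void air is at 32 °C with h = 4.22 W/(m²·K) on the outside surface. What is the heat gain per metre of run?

q′ ≈ 5.54 W/m

Radial resistances (cylindrical: R_cond = ln(r_o/r_i)/(2πkL), R_conv = 1/(h·2πrL)):
R_inner film = 1/(h_i·2πr₁L) = 1/(1490×2π×0.055×1) = 0.001942 K/W
R_copper pipe wall = ln(58.3/55)/(2π×385×1) = 2.409×10^-5 K/W
R_cork board = ln(108.3/58.3)/(2π×0.0425×1) = 2.319 K/W
R_expanded polystyrene = ln(178.3/108.3)/(2π×0.0339×1) = 2.341 K/W
R_outer film = 1/(h_o·2πr_oL) = 1/(4.22×2π×0.1783×1) = 0.2115 K/W
R_total = 4.873 K/W
Q = ΔT/R_total = 27/4.873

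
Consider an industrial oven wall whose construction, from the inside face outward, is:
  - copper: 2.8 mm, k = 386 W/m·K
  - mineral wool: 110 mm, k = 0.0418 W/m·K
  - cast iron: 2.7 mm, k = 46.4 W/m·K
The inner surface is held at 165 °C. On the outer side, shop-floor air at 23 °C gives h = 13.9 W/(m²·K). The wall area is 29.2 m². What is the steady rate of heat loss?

Treating each layer as a thermal resistance in series:
R_copper = L/(kA) = 0.0028/(386×29.2) = 2.484×10^-7 K/W
R_mineral wool = L/(kA) = 0.11/(0.0418×29.2) = 0.09012 K/W
R_cast iron = L/(kA) = 0.0027/(46.4×29.2) = 1.993×10^-6 K/W
R_outer film = 1/(h_o·A) = 1/(13.9×29.2) = 0.002464 K/W
R_total = 0.09259 K/W
Q = ΔT / R_total = 142 / 0.09259

Q ≈ 1530 W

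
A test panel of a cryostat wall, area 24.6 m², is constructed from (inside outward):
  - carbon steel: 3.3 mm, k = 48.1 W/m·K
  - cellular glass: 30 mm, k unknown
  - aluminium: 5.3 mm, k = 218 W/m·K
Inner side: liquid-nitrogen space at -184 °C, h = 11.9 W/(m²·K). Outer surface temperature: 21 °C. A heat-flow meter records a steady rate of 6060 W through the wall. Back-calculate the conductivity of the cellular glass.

k ≈ 0.0401 W/(m·K)

Thermal resistances in series:
R_inner film = 1/(h_i·A) = 1/(11.9×24.6) = 0.003416 K/W
R_carbon steel = L/(kA) = 0.0033/(48.1×24.6) = 2.789×10^-6 K/W
R_aluminium = L/(kA) = 0.0053/(218×24.6) = 9.883×10^-7 K/W
Sum of known resistances R_other = 0.00342 K/W
Total R = ΔT/Q = 205/6060 = 0.03383 K/W
R_cellular glass = R_total − R_other = 0.03041 K/W
k = L/(R·A) = 0.03/(0.03041×24.6)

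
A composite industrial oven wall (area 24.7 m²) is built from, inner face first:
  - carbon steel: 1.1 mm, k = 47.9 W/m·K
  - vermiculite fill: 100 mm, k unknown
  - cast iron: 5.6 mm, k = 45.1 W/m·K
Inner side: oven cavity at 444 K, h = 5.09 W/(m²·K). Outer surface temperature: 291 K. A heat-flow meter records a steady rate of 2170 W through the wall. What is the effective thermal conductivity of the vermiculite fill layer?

k ≈ 0.0647 W/(m·K)

Using the resistance-network approach (series):
R_inner film = 1/(h_i·A) = 1/(5.09×24.7) = 0.007954 K/W
R_carbon steel = L/(kA) = 0.0011/(47.9×24.7) = 9.297×10^-7 K/W
R_cast iron = L/(kA) = 0.0056/(45.1×24.7) = 5.027×10^-6 K/W
Sum of known resistances R_other = 0.00796 K/W
Total R = ΔT/Q = 153/2170 = 0.07051 K/W
R_vermiculite fill = R_total − R_other = 0.06255 K/W
k = L/(R·A) = 0.1/(0.06255×24.7)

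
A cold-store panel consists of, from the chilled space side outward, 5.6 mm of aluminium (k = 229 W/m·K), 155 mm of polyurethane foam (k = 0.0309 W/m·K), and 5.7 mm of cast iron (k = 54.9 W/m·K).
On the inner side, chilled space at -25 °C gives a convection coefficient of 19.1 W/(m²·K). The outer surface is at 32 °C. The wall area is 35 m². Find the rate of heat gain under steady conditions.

Q ≈ 394 W

Model the wall as resistances in series:
R_inner film = 1/(h_i·A) = 1/(19.1×35) = 0.001496 K/W
R_aluminium = L/(kA) = 0.0056/(229×35) = 6.987×10^-7 K/W
R_polyurethane foam = L/(kA) = 0.155/(0.0309×35) = 0.1433 K/W
R_cast iron = L/(kA) = 0.0057/(54.9×35) = 2.966×10^-6 K/W
R_total = 0.1448 K/W
Q = ΔT / R_total = 57 / 0.1448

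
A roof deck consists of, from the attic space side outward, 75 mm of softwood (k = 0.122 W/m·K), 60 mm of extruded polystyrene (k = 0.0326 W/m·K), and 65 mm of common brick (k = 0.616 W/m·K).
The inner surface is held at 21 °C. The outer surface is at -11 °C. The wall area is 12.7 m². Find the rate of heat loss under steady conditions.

Q ≈ 159 W

Series thermal resistances:
R_softwood = L/(kA) = 0.075/(0.122×12.7) = 0.04841 K/W
R_extruded polystyrene = L/(kA) = 0.06/(0.0326×12.7) = 0.1449 K/W
R_common brick = L/(kA) = 0.065/(0.616×12.7) = 0.008309 K/W
R_total = 0.2016 K/W
Q = ΔT / R_total = 32 / 0.2016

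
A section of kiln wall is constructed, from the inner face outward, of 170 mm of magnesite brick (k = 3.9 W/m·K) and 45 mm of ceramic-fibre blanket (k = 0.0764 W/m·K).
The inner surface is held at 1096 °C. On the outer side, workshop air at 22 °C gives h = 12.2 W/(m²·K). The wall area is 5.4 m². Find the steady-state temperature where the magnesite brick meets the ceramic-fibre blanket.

T ≈ 1030 °C

Treating each layer as a thermal resistance in series:
R_magnesite brick = L/(kA) = 0.17/(3.9×5.4) = 0.008072 K/W
R_ceramic-fibre blanket = L/(kA) = 0.045/(0.0764×5.4) = 0.1091 K/W
R_outer film = 1/(h_o·A) = 1/(12.2×5.4) = 0.01518 K/W
R_total = 0.1323 K/W;  Q = ΔT/R_total = 1074/0.1323 = 8116 W
T_interface = T_inner − Q·ΣR(inner→interface) = 1096 − 8120×0.008072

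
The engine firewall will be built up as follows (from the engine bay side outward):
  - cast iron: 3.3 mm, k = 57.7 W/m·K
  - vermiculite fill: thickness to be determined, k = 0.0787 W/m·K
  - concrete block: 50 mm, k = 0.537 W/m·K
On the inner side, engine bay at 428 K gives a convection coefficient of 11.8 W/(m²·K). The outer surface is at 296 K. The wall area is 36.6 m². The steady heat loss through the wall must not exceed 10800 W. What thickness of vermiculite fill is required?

L ≈ 21.2 mm

Series thermal resistances:
R_inner film = 1/(h_i·A) = 1/(11.8×36.6) = 0.002315 K/W
R_cast iron = L/(kA) = 0.0033/(57.7×36.6) = 1.563×10^-6 K/W
R_concrete block = L/(kA) = 0.05/(0.537×36.6) = 0.002544 K/W
Sum of the known resistances R_other = 0.004861 K/W
Required total resistance R_tot = ΔT/Q_allow = 132/10800 = 0.01222 K/W
R_vermiculite fill = R_tot − R_other = 0.007361 K/W
L = R·k·A = 0.007361×0.0787×36.6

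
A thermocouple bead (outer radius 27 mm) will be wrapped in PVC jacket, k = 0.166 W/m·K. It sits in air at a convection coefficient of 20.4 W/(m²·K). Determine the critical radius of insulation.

For a sphere r_cr = 2k/h = 2×0.166/20.4
r_cr = 16.3 mm; since the bare radius (27 mm) is above r_cr, any added insulation will reduce heat loss.

r_cr ≈ 16.3 mm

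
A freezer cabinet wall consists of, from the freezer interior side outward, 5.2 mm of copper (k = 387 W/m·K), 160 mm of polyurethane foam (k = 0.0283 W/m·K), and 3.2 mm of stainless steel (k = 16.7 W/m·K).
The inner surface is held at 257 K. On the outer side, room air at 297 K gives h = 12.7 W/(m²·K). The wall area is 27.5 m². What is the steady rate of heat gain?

Q ≈ 192 W

Model the wall as resistances in series:
R_copper = L/(kA) = 0.0052/(387×27.5) = 4.886×10^-7 K/W
R_polyurethane foam = L/(kA) = 0.16/(0.0283×27.5) = 0.2056 K/W
R_stainless steel = L/(kA) = 0.0032/(16.7×27.5) = 6.968×10^-6 K/W
R_outer film = 1/(h_o·A) = 1/(12.7×27.5) = 0.002863 K/W
R_total = 0.2085 K/W
Q = ΔT / R_total = 40 / 0.2085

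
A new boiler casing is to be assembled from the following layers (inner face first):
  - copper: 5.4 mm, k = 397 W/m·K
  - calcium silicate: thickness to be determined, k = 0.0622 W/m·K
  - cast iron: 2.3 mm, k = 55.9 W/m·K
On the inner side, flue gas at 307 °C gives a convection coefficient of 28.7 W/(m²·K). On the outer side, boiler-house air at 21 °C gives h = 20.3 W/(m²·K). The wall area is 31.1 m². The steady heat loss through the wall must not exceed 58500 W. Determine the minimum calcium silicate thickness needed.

Thermal resistances in series:
R_inner film = 1/(h_i·A) = 1/(28.7×31.1) = 0.00112 K/W
R_copper = L/(kA) = 0.0054/(397×31.1) = 4.374×10^-7 K/W
R_cast iron = L/(kA) = 0.0023/(55.9×31.1) = 1.323×10^-6 K/W
R_outer film = 1/(h_o·A) = 1/(20.3×31.1) = 0.001584 K/W
Sum of the known resistances R_other = 0.002706 K/W
Required total resistance R_tot = ΔT/Q_allow = 286/58500 = 0.004889 K/W
R_calcium silicate = R_tot − R_other = 0.002183 K/W
L = R·k·A = 0.002183×0.0622×31.1

L ≈ 4.22 mm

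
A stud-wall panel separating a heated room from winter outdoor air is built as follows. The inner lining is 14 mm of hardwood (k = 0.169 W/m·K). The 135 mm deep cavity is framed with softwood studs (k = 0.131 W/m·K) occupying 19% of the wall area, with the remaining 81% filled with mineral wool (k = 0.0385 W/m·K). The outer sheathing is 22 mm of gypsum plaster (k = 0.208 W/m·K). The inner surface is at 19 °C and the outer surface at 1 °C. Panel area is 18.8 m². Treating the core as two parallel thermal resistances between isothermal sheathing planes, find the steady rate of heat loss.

Sheathing layers in series; stud and cavity paths in parallel between them.
R_inner = 0.014/(0.169×18.8) = 0.004406 K/W
R_stud  = 0.135/(0.131×0.19×18.8) = 0.2885 K/W
R_cav   = 0.135/(0.0385×0.81×18.8) = 0.2303 K/W
1/R_core = 1/R_stud + 1/R_cav → R_core = 0.1281 K/W
R_outer = 0.022/(0.208×18.8) = 0.005626 K/W
R_total = 0.1381 K/W
Q = ΔT/R_total = 18/0.1381

Q ≈ 130 W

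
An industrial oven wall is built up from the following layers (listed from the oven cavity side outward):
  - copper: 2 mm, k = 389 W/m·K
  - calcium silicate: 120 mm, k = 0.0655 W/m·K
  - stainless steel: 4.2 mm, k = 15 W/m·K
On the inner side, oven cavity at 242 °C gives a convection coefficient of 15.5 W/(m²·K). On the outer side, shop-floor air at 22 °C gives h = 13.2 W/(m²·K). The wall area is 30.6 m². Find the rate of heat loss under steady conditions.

Model the wall as resistances in series:
R_inner film = 1/(h_i·A) = 1/(15.5×30.6) = 0.002108 K/W
R_copper = L/(kA) = 0.002/(389×30.6) = 1.68×10^-7 K/W
R_calcium silicate = L/(kA) = 0.12/(0.0655×30.6) = 0.05987 K/W
R_stainless steel = L/(kA) = 0.0042/(15×30.6) = 9.15×10^-6 K/W
R_outer film = 1/(h_o·A) = 1/(13.2×30.6) = 0.002476 K/W
R_total = 0.06446 K/W
Q = ΔT / R_total = 220 / 0.06446

Q ≈ 3410 W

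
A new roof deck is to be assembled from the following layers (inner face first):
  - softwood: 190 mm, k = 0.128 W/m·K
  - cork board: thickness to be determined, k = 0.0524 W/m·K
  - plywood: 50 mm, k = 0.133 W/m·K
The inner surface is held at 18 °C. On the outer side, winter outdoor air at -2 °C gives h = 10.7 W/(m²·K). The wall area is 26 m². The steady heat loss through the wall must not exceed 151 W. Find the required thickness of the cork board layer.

L ≈ 78.1 mm

Treating each layer as a thermal resistance in series:
R_softwood = L/(kA) = 0.19/(0.128×26) = 0.05709 K/W
R_plywood = L/(kA) = 0.05/(0.133×26) = 0.01446 K/W
R_outer film = 1/(h_o·A) = 1/(10.7×26) = 0.003595 K/W
Sum of the known resistances R_other = 0.07515 K/W
Required total resistance R_tot = ΔT/Q_allow = 20/151 = 0.1325 K/W
R_cork board = R_tot − R_other = 0.05731 K/W
L = R·k·A = 0.05731×0.0524×26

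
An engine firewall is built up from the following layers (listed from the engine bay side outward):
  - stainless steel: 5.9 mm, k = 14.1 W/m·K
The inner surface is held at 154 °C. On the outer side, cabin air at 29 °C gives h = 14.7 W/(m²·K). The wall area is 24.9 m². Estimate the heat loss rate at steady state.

Q ≈ 45500 W

Series thermal resistances:
R_stainless steel = L/(kA) = 0.0059/(14.1×24.9) = 1.68×10^-5 K/W
R_outer film = 1/(h_o·A) = 1/(14.7×24.9) = 0.002732 K/W
R_total = 0.002749 K/W
Q = ΔT / R_total = 125 / 0.002749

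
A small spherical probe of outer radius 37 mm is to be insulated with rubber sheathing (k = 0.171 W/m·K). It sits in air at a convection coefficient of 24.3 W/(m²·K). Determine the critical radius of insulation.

r_cr ≈ 14.1 mm

For a sphere r_cr = 2k/h = 2×0.171/24.3
r_cr = 14.1 mm; since the bare radius (37 mm) is above r_cr, any added insulation will reduce heat loss.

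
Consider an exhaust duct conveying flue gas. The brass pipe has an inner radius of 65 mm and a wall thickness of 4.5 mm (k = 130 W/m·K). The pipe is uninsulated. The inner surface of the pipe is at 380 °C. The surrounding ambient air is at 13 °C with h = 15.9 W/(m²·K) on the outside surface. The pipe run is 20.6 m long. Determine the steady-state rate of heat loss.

Treating each annulus and film as a series resistance:
R_brass pipe wall = ln(69.5/65)/(2π×130×20.6) = 3.978×10^-6 K/W
R_outer film = 1/(h_o·2πr_oL) = 1/(15.9×2π×0.0695×20.6) = 0.006992 K/W
R_total = 0.006995 K/W
Q = ΔT/R_total = 367/0.006995

Q ≈ 52500 W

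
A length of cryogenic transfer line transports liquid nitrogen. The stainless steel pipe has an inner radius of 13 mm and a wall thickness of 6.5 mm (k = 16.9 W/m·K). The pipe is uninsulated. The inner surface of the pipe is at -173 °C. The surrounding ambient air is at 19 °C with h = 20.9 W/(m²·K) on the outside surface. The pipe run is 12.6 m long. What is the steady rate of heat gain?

Treating each annulus and film as a series resistance:
R_stainless steel pipe wall = ln(19.5/13)/(2π×16.9×12.6) = 3.031×10^-4 K/W
R_outer film = 1/(h_o·2πr_oL) = 1/(20.9×2π×0.0195×12.6) = 0.03099 K/W
R_total = 0.0313 K/W
Q = ΔT/R_total = 192/0.0313

Q ≈ 6130 W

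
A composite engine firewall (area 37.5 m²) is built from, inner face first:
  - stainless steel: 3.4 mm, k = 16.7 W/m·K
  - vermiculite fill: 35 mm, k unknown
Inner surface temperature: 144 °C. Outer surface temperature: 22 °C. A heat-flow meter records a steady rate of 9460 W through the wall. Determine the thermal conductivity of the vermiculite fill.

Series thermal resistances:
R_stainless steel = L/(kA) = 0.0034/(16.7×37.5) = 5.429×10^-6 K/W
Sum of known resistances R_other = 5.429×10^-6 K/W
Total R = ΔT/Q = 122/9460 = 0.0129 K/W
R_vermiculite fill = R_total − R_other = 0.01289 K/W
k = L/(R·A) = 0.035/(0.01289×37.5)

k ≈ 0.0724 W/(m·K)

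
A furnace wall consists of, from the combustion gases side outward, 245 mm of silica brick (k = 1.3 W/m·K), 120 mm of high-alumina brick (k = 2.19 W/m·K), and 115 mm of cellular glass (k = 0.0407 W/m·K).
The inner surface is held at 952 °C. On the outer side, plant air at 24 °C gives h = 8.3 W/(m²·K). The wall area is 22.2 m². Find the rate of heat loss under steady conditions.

Q ≈ 6460 W

Using the resistance-network approach (series):
R_silica brick = L/(kA) = 0.245/(1.3×22.2) = 0.008489 K/W
R_high-alumina brick = L/(kA) = 0.12/(2.19×22.2) = 0.002468 K/W
R_cellular glass = L/(kA) = 0.115/(0.0407×22.2) = 0.1273 K/W
R_outer film = 1/(h_o·A) = 1/(8.3×22.2) = 0.005427 K/W
R_total = 0.1437 K/W
Q = ΔT / R_total = 928 / 0.1437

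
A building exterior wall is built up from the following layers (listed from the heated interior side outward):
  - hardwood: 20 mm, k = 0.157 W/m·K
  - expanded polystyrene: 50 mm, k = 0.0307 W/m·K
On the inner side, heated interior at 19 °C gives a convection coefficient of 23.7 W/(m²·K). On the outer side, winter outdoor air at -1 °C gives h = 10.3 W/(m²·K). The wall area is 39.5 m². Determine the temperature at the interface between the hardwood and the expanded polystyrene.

Thermal resistances in series:
R_inner film = 1/(h_i·A) = 1/(23.7×39.5) = 0.001068 K/W
R_hardwood = L/(kA) = 0.02/(0.157×39.5) = 0.003225 K/W
R_expanded polystyrene = L/(kA) = 0.05/(0.0307×39.5) = 0.04123 K/W
R_outer film = 1/(h_o·A) = 1/(10.3×39.5) = 0.002458 K/W
R_total = 0.04798 K/W;  Q = ΔT/R_total = 20/0.04798 = 416.8 W
T_interface = T_inner − Q·ΣR(inner→interface) = 19 − 417×0.004293

T ≈ 17.2 °C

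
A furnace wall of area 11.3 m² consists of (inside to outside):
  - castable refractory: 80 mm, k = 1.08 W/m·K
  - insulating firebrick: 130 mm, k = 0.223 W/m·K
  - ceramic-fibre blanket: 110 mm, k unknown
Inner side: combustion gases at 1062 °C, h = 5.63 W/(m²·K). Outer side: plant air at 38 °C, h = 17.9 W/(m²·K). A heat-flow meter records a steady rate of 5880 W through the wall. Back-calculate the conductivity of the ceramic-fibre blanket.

Treating each layer as a thermal resistance in series:
R_inner film = 1/(h_i·A) = 1/(5.63×11.3) = 0.01572 K/W
R_castable refractory = L/(kA) = 0.08/(1.08×11.3) = 0.006555 K/W
R_insulating firebrick = L/(kA) = 0.13/(0.223×11.3) = 0.05159 K/W
R_outer film = 1/(h_o·A) = 1/(17.9×11.3) = 0.004944 K/W
Sum of known resistances R_other = 0.07881 K/W
Total R = ΔT/Q = 1024/5880 = 0.1741 K/W
R_ceramic-fibre blanket = R_total − R_other = 0.09534 K/W
k = L/(R·A) = 0.11/(0.09534×11.3)

k ≈ 0.102 W/(m·K)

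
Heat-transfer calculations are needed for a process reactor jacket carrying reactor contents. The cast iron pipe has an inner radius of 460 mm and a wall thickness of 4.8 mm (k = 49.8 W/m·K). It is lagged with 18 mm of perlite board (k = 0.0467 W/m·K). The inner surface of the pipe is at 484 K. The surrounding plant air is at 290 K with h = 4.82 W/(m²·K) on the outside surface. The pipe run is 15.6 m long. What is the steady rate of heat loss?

Per-layer cylindrical resistances, series-summed:
R_cast iron pipe wall = ln(464.8/460)/(2π×49.8×15.6) = 2.127×10^-6 K/W
R_perlite board = ln(482.8/464.8)/(2π×0.0467×15.6) = 0.008301 K/W
R_outer film = 1/(h_o·2πr_oL) = 1/(4.82×2π×0.4828×15.6) = 0.004384 K/W
R_total = 0.01269 K/W
Q = ΔT/R_total = 194/0.01269

Q ≈ 15300 W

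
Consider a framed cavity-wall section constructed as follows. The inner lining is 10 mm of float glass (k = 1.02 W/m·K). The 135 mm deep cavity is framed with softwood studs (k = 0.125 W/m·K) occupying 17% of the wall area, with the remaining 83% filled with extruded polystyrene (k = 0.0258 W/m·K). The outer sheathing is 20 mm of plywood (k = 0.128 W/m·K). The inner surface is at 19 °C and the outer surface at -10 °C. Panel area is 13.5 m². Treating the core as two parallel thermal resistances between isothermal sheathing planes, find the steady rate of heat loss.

Q ≈ 118 W

Sheathing layers in series; stud and cavity paths in parallel between them.
R_inner = 0.01/(1.02×13.5) = 7.262×10^-4 K/W
R_stud  = 0.135/(0.125×0.17×13.5) = 0.4706 K/W
R_cav   = 0.135/(0.0258×0.83×13.5) = 0.467 K/W
1/R_core = 1/R_stud + 1/R_cav → R_core = 0.2344 K/W
R_outer = 0.02/(0.128×13.5) = 0.01157 K/W
R_total = 0.2467 K/W
Q = ΔT/R_total = 29/0.2467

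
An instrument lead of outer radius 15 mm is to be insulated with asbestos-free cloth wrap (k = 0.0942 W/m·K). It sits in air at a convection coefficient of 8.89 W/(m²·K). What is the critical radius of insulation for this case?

r_cr ≈ 10.6 mm

For a cylinder r_cr = k/h = 0.0942/8.89
r_cr = 10.6 mm; since the bare radius (15 mm) is above r_cr, any added insulation will reduce heat loss.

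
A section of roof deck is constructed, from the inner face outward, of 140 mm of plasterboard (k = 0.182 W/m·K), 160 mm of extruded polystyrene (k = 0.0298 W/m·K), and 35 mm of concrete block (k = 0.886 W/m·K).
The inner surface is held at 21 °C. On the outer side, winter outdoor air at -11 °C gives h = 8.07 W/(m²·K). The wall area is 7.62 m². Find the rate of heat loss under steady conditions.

Series thermal resistances:
R_plasterboard = L/(kA) = 0.14/(0.182×7.62) = 0.1009 K/W
R_extruded polystyrene = L/(kA) = 0.16/(0.0298×7.62) = 0.7046 K/W
R_concrete block = L/(kA) = 0.035/(0.886×7.62) = 0.005184 K/W
R_outer film = 1/(h_o·A) = 1/(8.07×7.62) = 0.01626 K/W
R_total = 0.827 K/W
Q = ΔT / R_total = 32 / 0.827

Q ≈ 38.7 W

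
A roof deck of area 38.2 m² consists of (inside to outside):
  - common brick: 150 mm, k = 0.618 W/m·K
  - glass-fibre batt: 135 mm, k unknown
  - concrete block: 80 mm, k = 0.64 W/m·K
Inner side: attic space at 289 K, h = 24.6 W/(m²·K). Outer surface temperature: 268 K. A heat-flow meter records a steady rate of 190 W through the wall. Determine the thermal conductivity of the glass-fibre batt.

Treating each layer as a thermal resistance in series:
R_inner film = 1/(h_i·A) = 1/(24.6×38.2) = 0.001064 K/W
R_common brick = L/(kA) = 0.15/(0.618×38.2) = 0.006354 K/W
R_concrete block = L/(kA) = 0.08/(0.64×38.2) = 0.003272 K/W
Sum of known resistances R_other = 0.01069 K/W
Total R = ΔT/Q = 21/190 = 0.1105 K/W
R_glass-fibre batt = R_total − R_other = 0.09984 K/W
k = L/(R·A) = 0.135/(0.09984×38.2)

k ≈ 0.0354 W/(m·K)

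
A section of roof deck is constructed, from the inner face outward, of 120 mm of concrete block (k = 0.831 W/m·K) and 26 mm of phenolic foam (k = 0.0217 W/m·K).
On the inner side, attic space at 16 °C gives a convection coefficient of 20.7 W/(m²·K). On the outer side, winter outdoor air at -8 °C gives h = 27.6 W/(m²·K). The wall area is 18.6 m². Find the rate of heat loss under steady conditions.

Q ≈ 313 W

Treating each layer as a thermal resistance in series:
R_inner film = 1/(h_i·A) = 1/(20.7×18.6) = 0.002597 K/W
R_concrete block = L/(kA) = 0.12/(0.831×18.6) = 0.007764 K/W
R_phenolic foam = L/(kA) = 0.026/(0.0217×18.6) = 0.06442 K/W
R_outer film = 1/(h_o·A) = 1/(27.6×18.6) = 0.001948 K/W
R_total = 0.07673 K/W
Q = ΔT / R_total = 24 / 0.07673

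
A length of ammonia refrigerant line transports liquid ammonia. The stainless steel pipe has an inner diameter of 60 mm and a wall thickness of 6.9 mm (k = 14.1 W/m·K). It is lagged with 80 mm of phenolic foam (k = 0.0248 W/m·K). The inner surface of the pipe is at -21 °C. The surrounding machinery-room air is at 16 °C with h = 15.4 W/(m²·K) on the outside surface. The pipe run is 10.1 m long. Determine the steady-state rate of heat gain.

Q ≈ 49.9 W

Cylindrical conduction, so R = ln(r₂/r₁)/(2πkL) per layer, in series:
R_stainless steel pipe wall = ln(36.9/30)/(2π×14.1×10.1) = 2.314×10^-4 K/W
R_phenolic foam = ln(116.9/36.9)/(2π×0.0248×10.1) = 0.7327 K/W
R_outer film = 1/(h_o·2πr_oL) = 1/(15.4×2π×0.1169×10.1) = 0.008753 K/W
R_total = 0.7417 K/W
Q = ΔT/R_total = 37/0.7417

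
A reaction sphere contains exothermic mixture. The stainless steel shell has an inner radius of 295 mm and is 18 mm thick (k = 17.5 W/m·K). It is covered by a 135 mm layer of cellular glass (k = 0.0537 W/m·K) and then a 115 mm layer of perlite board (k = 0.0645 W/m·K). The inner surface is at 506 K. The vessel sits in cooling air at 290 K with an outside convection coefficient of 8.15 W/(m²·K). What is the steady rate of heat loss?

Each spherical layer contributes R = (1/r_i − 1/r_o)/(4πk):
R_stainless steel shell = (1/0.295 − 1/0.313)/(4π×17.5) = 8.865×10^-4 K/W
R_cellular glass = (1/0.313 − 1/0.448)/(4π×0.0537) = 1.427 K/W
R_perlite board = (1/0.448 − 1/0.563)/(4π×0.0645) = 0.5625 K/W
R_outer film = 1/(h·4πr_o²) = 1/(8.15×4π×0.563²) = 0.0308 K/W
R_total = 2.021 K/W
Q = ΔT/R_total = 216/2.021

Q ≈ 107 W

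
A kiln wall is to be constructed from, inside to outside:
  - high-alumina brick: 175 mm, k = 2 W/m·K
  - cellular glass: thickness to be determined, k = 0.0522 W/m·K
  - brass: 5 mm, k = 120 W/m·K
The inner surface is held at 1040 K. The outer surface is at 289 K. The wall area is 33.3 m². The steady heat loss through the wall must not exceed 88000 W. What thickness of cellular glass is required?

L ≈ 10.3 mm

Thermal resistances in series:
R_high-alumina brick = L/(kA) = 0.175/(2×33.3) = 0.002628 K/W
R_brass = L/(kA) = 0.005/(120×33.3) = 1.251×10^-6 K/W
Sum of the known resistances R_other = 0.002629 K/W
Required total resistance R_tot = ΔT/Q_allow = 751/88000 = 0.008534 K/W
R_cellular glass = R_tot − R_other = 0.005905 K/W
L = R·k·A = 0.005905×0.0522×33.3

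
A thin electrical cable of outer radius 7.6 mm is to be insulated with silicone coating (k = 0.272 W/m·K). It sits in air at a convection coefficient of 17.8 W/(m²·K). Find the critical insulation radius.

For a cylinder r_cr = k/h = 0.272/17.8
r_cr = 15.3 mm; since the bare radius (7.6 mm) is below r_cr, adding a thin layer of insulation will *increase* heat loss.

r_cr ≈ 15.3 mm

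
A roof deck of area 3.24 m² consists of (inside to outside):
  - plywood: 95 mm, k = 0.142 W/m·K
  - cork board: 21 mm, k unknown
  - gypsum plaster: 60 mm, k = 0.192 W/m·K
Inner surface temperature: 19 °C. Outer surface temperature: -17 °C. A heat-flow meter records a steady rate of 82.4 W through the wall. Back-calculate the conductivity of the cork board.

Series thermal resistances:
R_plywood = L/(kA) = 0.095/(0.142×3.24) = 0.2065 K/W
R_gypsum plaster = L/(kA) = 0.06/(0.192×3.24) = 0.09645 K/W
Sum of known resistances R_other = 0.3029 K/W
Total R = ΔT/Q = 36/82.4 = 0.4369 K/W
R_cork board = R_total − R_other = 0.134 K/W
k = L/(R·A) = 0.021/(0.134×3.24)

k ≈ 0.0484 W/(m·K)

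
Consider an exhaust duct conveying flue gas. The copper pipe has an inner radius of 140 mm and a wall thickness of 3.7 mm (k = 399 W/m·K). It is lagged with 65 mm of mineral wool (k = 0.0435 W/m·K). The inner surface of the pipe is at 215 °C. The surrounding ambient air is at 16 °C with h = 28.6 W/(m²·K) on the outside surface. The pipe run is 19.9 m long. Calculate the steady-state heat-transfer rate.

Per-layer cylindrical resistances, series-summed:
R_copper pipe wall = ln(143.7/140)/(2π×399×19.9) = 5.229×10^-7 K/W
R_mineral wool = ln(208.7/143.7)/(2π×0.0435×19.9) = 0.06861 K/W
R_outer film = 1/(h_o·2πr_oL) = 1/(28.6×2π×0.2087×19.9) = 0.00134 K/W
R_total = 0.06995 K/W
Q = ΔT/R_total = 199/0.06995

Q ≈ 2840 W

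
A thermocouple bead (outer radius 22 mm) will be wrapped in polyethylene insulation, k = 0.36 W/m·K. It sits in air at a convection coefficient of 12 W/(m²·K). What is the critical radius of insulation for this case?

r_cr ≈ 60 mm

For a sphere r_cr = 2k/h = 2×0.36/12
r_cr = 60 mm; since the bare radius (22 mm) is below r_cr, adding a thin layer of insulation will *increase* heat loss.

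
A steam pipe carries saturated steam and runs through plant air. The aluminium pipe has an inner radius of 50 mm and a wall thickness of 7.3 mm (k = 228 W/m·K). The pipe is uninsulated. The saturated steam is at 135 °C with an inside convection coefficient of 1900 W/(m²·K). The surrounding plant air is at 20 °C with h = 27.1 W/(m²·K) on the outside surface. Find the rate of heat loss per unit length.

Cylindrical conduction, so R = ln(r₂/r₁)/(2πkL) per layer, in series:
R_inner film = 1/(h_i·2πr₁L) = 1/(1900×2π×0.05×1) = 0.001675 K/W
R_aluminium pipe wall = ln(57.3/50)/(2π×228×1) = 9.513×10^-5 K/W
R_outer film = 1/(h_o·2πr_oL) = 1/(27.1×2π×0.0573×1) = 0.1025 K/W
R_total = 0.1043 K/W
Q = ΔT/R_total = 115/0.1043

q′ ≈ 1100 W/m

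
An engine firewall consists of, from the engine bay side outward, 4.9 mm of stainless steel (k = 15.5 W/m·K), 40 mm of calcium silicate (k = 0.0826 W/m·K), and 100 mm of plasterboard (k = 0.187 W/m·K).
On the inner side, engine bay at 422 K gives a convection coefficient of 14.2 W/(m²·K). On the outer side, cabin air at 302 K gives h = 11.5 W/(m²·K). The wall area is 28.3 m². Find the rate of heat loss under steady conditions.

Q ≈ 2890 W

Model the wall as resistances in series:
R_inner film = 1/(h_i·A) = 1/(14.2×28.3) = 0.002488 K/W
R_stainless steel = L/(kA) = 0.0049/(15.5×28.3) = 1.117×10^-5 K/W
R_calcium silicate = L/(kA) = 0.04/(0.0826×28.3) = 0.01711 K/W
R_plasterboard = L/(kA) = 0.1/(0.187×28.3) = 0.0189 K/W
R_outer film = 1/(h_o·A) = 1/(11.5×28.3) = 0.003073 K/W
R_total = 0.04158 K/W
Q = ΔT / R_total = 120 / 0.04158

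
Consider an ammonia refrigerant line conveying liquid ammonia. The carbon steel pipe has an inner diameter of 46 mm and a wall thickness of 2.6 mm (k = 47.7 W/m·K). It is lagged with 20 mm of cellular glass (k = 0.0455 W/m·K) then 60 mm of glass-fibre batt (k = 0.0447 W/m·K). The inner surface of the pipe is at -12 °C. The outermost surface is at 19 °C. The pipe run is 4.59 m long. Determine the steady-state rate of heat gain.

Q ≈ 28.4 W

Cylindrical conduction, so R = ln(r₂/r₁)/(2πkL) per layer, in series:
R_carbon steel pipe wall = ln(25.6/23)/(2π×47.7×4.59) = 7.785×10^-5 K/W
R_cellular glass = ln(45.6/25.6)/(2π×0.0455×4.59) = 0.44 K/W
R_glass-fibre batt = ln(105.6/45.6)/(2π×0.0447×4.59) = 0.6514 K/W
R_total = 1.091 K/W
Q = ΔT/R_total = 31/1.091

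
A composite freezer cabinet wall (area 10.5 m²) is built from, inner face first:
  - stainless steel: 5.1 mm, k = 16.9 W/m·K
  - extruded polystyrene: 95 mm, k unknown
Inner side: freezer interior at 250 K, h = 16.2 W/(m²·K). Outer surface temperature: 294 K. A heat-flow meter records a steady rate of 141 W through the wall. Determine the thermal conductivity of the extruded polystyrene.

k ≈ 0.0296 W/(m·K)

Treating each layer as a thermal resistance in series:
R_inner film = 1/(h_i·A) = 1/(16.2×10.5) = 0.005879 K/W
R_stainless steel = L/(kA) = 0.0051/(16.9×10.5) = 2.874×10^-5 K/W
Sum of known resistances R_other = 0.005908 K/W
Total R = ΔT/Q = 44/141 = 0.3121 K/W
R_extruded polystyrene = R_total − R_other = 0.3061 K/W
k = L/(R·A) = 0.095/(0.3061×10.5)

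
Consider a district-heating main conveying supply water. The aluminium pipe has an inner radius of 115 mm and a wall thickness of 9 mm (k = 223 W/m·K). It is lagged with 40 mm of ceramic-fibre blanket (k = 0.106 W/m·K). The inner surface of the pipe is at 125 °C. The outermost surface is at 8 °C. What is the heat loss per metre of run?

q′ ≈ 279 W/m

For a radial system each layer contributes R = ln(r_out/r_in)/(2πkL); films add R = 1/(hA).
R_aluminium pipe wall = ln(124/115)/(2π×223×1) = 5.378×10^-5 K/W
R_ceramic-fibre blanket = ln(164/124)/(2π×0.106×1) = 0.4198 K/W
R_total = 0.4198 K/W
Q = ΔT/R_total = 117/0.4198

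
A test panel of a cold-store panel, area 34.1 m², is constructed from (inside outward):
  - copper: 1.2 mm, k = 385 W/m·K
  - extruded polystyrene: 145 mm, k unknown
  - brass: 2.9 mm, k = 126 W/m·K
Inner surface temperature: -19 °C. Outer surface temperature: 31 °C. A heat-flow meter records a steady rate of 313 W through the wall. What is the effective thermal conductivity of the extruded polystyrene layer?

k ≈ 0.0266 W/(m·K)

Series thermal resistances:
R_copper = L/(kA) = 0.0012/(385×34.1) = 9.14×10^-8 K/W
R_brass = L/(kA) = 0.0029/(126×34.1) = 6.75×10^-7 K/W
Sum of known resistances R_other = 7.664×10^-7 K/W
Total R = ΔT/Q = 50/313 = 0.1597 K/W
R_extruded polystyrene = R_total − R_other = 0.1597 K/W
k = L/(R·A) = 0.145/(0.1597×34.1)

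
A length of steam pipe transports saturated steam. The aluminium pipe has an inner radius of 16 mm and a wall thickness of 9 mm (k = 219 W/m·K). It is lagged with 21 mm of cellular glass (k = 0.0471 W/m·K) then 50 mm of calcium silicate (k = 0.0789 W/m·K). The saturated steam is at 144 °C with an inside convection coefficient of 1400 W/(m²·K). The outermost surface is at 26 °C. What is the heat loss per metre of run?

Cylindrical conduction, so R = ln(r₂/r₁)/(2πkL) per layer, in series:
R_inner film = 1/(h_i·2πr₁L) = 1/(1400×2π×0.016×1) = 0.007105 K/W
R_aluminium pipe wall = ln(25/16)/(2π×219×1) = 3.243×10^-4 K/W
R_cellular glass = ln(46/25)/(2π×0.0471×1) = 2.06 K/W
R_calcium silicate = ln(96/46)/(2π×0.0789×1) = 1.484 K/W
R_total = 3.552 K/W
Q = ΔT/R_total = 118/3.552

q′ ≈ 33.2 W/m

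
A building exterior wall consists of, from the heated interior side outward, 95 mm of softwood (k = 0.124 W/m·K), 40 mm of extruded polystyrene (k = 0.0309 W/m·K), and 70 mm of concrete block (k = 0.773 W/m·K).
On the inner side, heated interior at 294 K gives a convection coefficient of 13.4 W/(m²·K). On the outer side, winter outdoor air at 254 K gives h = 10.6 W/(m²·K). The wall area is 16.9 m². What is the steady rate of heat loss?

Q ≈ 291 W

Model the wall as resistances in series:
R_inner film = 1/(h_i·A) = 1/(13.4×16.9) = 0.004416 K/W
R_softwood = L/(kA) = 0.095/(0.124×16.9) = 0.04533 K/W
R_extruded polystyrene = L/(kA) = 0.04/(0.0309×16.9) = 0.0766 K/W
R_concrete block = L/(kA) = 0.07/(0.773×16.9) = 0.005358 K/W
R_outer film = 1/(h_o·A) = 1/(10.6×16.9) = 0.005582 K/W
R_total = 0.1373 K/W
Q = ΔT / R_total = 40 / 0.1373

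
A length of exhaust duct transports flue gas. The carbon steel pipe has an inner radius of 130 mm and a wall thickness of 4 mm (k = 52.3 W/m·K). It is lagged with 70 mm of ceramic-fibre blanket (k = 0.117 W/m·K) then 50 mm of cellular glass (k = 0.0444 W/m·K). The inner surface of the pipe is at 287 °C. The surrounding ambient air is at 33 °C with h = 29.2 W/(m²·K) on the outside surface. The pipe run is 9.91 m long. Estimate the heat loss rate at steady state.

Q ≈ 1830 W

Radial resistances (cylindrical: R_cond = ln(r_o/r_i)/(2πkL), R_conv = 1/(h·2πrL)):
R_carbon steel pipe wall = ln(134/130)/(2π×52.3×9.91) = 9.306×10^-6 K/W
R_ceramic-fibre blanket = ln(204/134)/(2π×0.117×9.91) = 0.05769 K/W
R_cellular glass = ln(254/204)/(2π×0.0444×9.91) = 0.07929 K/W
R_outer film = 1/(h_o·2πr_oL) = 1/(29.2×2π×0.254×9.91) = 0.002165 K/W
R_total = 0.1392 K/W
Q = ΔT/R_total = 254/0.1392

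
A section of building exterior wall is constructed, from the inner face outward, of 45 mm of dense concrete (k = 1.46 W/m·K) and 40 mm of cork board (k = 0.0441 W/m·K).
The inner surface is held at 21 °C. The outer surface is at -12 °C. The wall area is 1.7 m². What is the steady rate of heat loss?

Q ≈ 59.8 W

Thermal resistances in series:
R_dense concrete = L/(kA) = 0.045/(1.46×1.7) = 0.01813 K/W
R_cork board = L/(kA) = 0.04/(0.0441×1.7) = 0.5335 K/W
R_total = 0.5517 K/W
Q = ΔT / R_total = 33 / 0.5517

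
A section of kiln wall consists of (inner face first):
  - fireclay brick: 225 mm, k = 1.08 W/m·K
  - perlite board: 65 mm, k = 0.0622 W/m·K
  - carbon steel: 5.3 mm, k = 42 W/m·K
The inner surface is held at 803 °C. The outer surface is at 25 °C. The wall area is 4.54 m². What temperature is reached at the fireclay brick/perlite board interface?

Using the resistance-network approach (series):
R_fireclay brick = L/(kA) = 0.225/(1.08×4.54) = 0.04589 K/W
R_perlite board = L/(kA) = 0.065/(0.0622×4.54) = 0.2302 K/W
R_carbon steel = L/(kA) = 0.0053/(42×4.54) = 2.78×10^-5 K/W
R_total = 0.2761 K/W;  Q = ΔT/R_total = 778/0.2761 = 2818 W
T_interface = T_inner − Q·ΣR(inner→interface) = 803 − 2820×0.04589

T ≈ 674 °C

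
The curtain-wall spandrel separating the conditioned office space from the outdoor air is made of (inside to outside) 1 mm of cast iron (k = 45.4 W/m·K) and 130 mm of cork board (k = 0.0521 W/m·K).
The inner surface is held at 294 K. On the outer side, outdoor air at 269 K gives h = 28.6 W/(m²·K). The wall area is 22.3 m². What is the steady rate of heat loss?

Q ≈ 220 W

Treating each layer as a thermal resistance in series:
R_cast iron = L/(kA) = 0.001/(45.4×22.3) = 9.877×10^-7 K/W
R_cork board = L/(kA) = 0.13/(0.0521×22.3) = 0.1119 K/W
R_outer film = 1/(h_o·A) = 1/(28.6×22.3) = 0.001568 K/W
R_total = 0.1135 K/W
Q = ΔT / R_total = 25 / 0.1135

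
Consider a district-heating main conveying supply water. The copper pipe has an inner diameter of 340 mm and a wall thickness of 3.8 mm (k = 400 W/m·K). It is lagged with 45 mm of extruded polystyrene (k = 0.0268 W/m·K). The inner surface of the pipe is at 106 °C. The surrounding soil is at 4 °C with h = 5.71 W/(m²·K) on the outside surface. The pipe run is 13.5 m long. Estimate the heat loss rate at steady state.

For a radial system each layer contributes R = ln(r_out/r_in)/(2πkL); films add R = 1/(hA).
R_copper pipe wall = ln(173.8/170)/(2π×400×13.5) = 6.516×10^-7 K/W
R_extruded polystyrene = ln(218.8/173.8)/(2π×0.0268×13.5) = 0.1013 K/W
R_outer film = 1/(h_o·2πr_oL) = 1/(5.71×2π×0.2188×13.5) = 0.009436 K/W
R_total = 0.1107 K/W
Q = ΔT/R_total = 102/0.1107

Q ≈ 921 W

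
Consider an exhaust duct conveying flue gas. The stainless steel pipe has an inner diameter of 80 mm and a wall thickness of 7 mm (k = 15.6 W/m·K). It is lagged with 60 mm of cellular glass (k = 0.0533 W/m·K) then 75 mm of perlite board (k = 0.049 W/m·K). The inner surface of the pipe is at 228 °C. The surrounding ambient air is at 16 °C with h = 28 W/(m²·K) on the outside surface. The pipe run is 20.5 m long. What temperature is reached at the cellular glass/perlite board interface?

T ≈ 104 °C

Radial resistances (cylindrical: R_cond = ln(r_o/r_i)/(2πkL), R_conv = 1/(h·2πrL)):
R_stainless steel pipe wall = ln(47/40)/(2π×15.6×20.5) = 8.026×10^-5 K/W
R_cellular glass = ln(107/47)/(2π×0.0533×20.5) = 0.1198 K/W
R_perlite board = ln(182/107)/(2π×0.049×20.5) = 0.08416 K/W
R_outer film = 1/(h_o·2πr_oL) = 1/(28×2π×0.182×20.5) = 0.001523 K/W
R_total = 0.2056 K/W
Q = ΔT/R_total = 212/0.2056
Q = 1030 W
T_interface = T_inner − Q·ΣR(inner→interface) = 228 − 1030×0.1199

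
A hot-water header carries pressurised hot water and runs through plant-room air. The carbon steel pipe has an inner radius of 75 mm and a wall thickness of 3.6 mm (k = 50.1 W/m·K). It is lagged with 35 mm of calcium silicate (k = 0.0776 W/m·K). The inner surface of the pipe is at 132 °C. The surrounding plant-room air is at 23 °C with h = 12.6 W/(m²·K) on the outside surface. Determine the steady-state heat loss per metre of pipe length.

q′ ≈ 126 W/m

Cylindrical conduction, so R = ln(r₂/r₁)/(2πkL) per layer, in series:
R_carbon steel pipe wall = ln(78.6/75)/(2π×50.1×1) = 1.489×10^-4 K/W
R_calcium silicate = ln(113.6/78.6)/(2π×0.0776×1) = 0.7554 K/W
R_outer film = 1/(h_o·2πr_oL) = 1/(12.6×2π×0.1136×1) = 0.1112 K/W
R_total = 0.8667 K/W
Q = ΔT/R_total = 109/0.8667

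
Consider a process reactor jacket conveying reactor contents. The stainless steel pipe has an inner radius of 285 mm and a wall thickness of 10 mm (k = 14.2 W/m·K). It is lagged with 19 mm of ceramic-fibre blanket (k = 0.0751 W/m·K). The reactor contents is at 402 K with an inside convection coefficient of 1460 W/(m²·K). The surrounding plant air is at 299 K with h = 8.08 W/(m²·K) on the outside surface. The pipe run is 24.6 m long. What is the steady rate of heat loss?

Cylindrical conduction, so R = ln(r₂/r₁)/(2πkL) per layer, in series:
R_inner film = 1/(h_i·2πr₁L) = 1/(1460×2π×0.285×24.6) = 1.555×10^-5 K/W
R_stainless steel pipe wall = ln(295/285)/(2π×14.2×24.6) = 1.571×10^-5 K/W
R_ceramic-fibre blanket = ln(314/295)/(2π×0.0751×24.6) = 0.005377 K/W
R_outer film = 1/(h_o·2πr_oL) = 1/(8.08×2π×0.314×24.6) = 0.00255 K/W
R_total = 0.007958 K/W
Q = ΔT/R_total = 103/0.007958

Q ≈ 12900 W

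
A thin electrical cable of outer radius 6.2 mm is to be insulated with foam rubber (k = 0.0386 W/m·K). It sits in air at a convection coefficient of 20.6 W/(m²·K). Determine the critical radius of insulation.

r_cr ≈ 1.87 mm

For a cylinder r_cr = k/h = 0.0386/20.6
r_cr = 1.87 mm; since the bare radius (6.2 mm) is above r_cr, any added insulation will reduce heat loss.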